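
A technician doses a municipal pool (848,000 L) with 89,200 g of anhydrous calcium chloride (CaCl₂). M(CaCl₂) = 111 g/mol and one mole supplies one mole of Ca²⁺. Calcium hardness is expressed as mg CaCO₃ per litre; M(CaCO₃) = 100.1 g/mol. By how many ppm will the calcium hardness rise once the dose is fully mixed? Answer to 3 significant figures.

94.9 ppm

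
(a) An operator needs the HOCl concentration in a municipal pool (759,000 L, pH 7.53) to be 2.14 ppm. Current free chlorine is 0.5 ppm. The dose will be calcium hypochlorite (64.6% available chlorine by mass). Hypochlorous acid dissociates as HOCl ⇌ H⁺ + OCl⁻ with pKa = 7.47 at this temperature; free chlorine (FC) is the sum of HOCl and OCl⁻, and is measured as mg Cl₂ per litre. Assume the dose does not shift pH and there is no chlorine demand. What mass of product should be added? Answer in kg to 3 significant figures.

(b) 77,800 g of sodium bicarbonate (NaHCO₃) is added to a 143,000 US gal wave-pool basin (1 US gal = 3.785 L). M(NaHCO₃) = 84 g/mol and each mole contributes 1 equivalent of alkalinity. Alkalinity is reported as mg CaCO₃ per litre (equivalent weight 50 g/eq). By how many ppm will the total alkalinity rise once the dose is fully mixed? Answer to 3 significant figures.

(a) [OCl⁻]/[HOCl] = 10^(pH − pKa) = 10^(7.53 − 7.47) = 1.148; fraction as HOCl = 1/(1 + 1.148) = 0.4655.
(a) Free chlorine required for 2.14 ppm HOCl: 2.14 / 0.4655 = 4.597 ppm.
(a) FC to add: 4.597 − 0.5 = 4.097 mg/L as Cl₂.
(a) Cl₂ equivalent: 4.097 mg/L × 759,000 L = 3110 g.
(a) Product at 64.6% available Cl: 3110 / 0.646 = 4814 g.

(b) Volume: 143,000 US gal × 3.785 L/gal = 541,255 L.
(b) Moles of NaHCO₃: 77,800 g ÷ 84 g/mol = 926.2 mol → 926.2 eq of alkalinity.
(b) As CaCO₃: 926.2 eq × 50 g/eq = 46,310 g.
(b) Rise: 46,310 g / 541,255 L × 1000 = 85.56 mg/L.

(a) 4.81 kg; (b) 85.6 ppm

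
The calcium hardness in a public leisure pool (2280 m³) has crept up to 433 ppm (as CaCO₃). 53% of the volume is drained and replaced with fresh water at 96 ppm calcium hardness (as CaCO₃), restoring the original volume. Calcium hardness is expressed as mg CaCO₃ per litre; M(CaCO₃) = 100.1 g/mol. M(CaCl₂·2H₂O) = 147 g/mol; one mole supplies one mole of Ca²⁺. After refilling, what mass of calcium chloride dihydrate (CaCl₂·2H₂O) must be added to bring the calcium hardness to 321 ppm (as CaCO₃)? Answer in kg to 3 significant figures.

Volume: 2280 m³ = 2,280,000 L.
After draining 53% and refilling: 433 × 0.47 + 96 × 0.53 = 254.39 ppm.
Deficit to target: 321 − 254.39 = 66.61 mg/L.
As CaCO₃: 66.61 mg/L × 2,280,000 L = 151,900 g; ÷ 100.1 = 1517 mol Ca²⁺.
Mass: 1517 × 147 = 223,000 g.

223 kg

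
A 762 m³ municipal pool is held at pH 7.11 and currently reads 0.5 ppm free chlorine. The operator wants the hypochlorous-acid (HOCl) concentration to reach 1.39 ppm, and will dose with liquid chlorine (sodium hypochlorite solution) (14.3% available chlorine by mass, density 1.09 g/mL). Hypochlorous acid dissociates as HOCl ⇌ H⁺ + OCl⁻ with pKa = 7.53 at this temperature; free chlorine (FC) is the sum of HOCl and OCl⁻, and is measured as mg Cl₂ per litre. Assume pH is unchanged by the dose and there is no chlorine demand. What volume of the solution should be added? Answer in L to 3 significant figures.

6.93 L

Volume: 762 m³ = 762,000 L.
[OCl⁻]/[HOCl] = 10^(pH − pKa) = 10^(7.11 − 7.53) = 0.3802; fraction as HOCl = 1/(1 + 0.3802) = 0.7245.
Free chlorine required for 1.39 ppm HOCl: 1.39 / 0.7245 = 1.918 ppm.
FC to add: 1.918 − 0.5 = 1.418 mg/L as Cl₂.
Cl₂ equivalent: 1.418 mg/L × 762,000 L = 1081 g.
Product at 14.3% available Cl: 1081 / 0.143 = 7559 g.
Volume: 7559 g ÷ 1.09 g/mL = 6934 mL.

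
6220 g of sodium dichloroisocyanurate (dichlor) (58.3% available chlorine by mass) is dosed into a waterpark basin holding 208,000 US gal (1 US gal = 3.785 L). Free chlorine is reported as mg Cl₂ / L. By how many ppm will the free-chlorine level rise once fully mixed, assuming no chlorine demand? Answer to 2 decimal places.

Volume: 208,000 US gal × 3.785 L/gal = 787,280 L.
Available chlorine delivered: 6220 g × 0.583 = 3626 g as Cl₂.
Concentration rise: 3626 g / 787,280 L = 4.606 mg/L = 4.61 ppm.

4.61 ppm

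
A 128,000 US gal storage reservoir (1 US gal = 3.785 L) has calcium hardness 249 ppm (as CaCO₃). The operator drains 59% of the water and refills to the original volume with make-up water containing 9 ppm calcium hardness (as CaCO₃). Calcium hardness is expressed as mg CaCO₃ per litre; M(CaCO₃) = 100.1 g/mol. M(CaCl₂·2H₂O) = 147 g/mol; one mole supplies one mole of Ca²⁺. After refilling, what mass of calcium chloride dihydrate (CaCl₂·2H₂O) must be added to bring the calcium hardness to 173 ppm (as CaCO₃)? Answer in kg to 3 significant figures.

Volume: 128,000 US gal × 3.785 L/gal = 484,480 L.
After draining 59% and refilling: 249 × 0.41 + 9 × 0.59 = 107.4 ppm.
Deficit to target: 173 − 107.4 = 65.6 mg/L.
As CaCO₃: 65.6 mg/L × 484,480 L = 31,780 g; ÷ 100.1 = 317.5 mol Ca²⁺.
Mass: 317.5 × 147 = 46,670 g.

46.7 kg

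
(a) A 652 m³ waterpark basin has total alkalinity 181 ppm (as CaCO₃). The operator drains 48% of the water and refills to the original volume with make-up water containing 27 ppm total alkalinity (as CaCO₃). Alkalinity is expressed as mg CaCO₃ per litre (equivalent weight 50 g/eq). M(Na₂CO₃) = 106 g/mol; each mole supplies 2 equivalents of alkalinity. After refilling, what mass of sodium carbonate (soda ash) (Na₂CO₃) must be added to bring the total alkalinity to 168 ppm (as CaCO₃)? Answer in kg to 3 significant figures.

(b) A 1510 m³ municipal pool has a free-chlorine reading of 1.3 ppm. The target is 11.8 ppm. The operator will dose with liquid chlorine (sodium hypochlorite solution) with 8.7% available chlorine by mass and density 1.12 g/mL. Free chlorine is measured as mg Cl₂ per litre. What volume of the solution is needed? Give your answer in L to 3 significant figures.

(a) Volume: 652 m³ = 652,000 L.
(a) After draining 48% and refilling: 181 × 0.52 + 27 × 0.48 = 107.08 ppm.
(a) Deficit to target: 168 − 107.08 = 60.92 mg/L.
(a) As CaCO₃: 60.92 mg/L × 652,000 L = 39,720 g; ÷ 50 g/eq ÷ 2 = 397.2 mol Na₂CO₃.
(a) Mass: 397.2 × 106 = 42,100 g.

(b) Volume: 1510 m³ = 1,510,000 L.
(b) Chlorine deficit: 11.8 − 1.3 = 10.5 ppm = 10.5 mg/L as Cl₂.
(b) Cl₂ equivalent needed: 10.5 mg/L × 1,510,000 L = 15,860,000 mg = 15,860 g.
(b) Product at 8.7% available chlorine: 15,860 / 0.087 = 182,200 g.
(b) Volume at density 1.12 g/mL: 182,200 g ÷ 1.12 g/mL = 162,700 mL.

(a) 42.1 kg; (b) 163 L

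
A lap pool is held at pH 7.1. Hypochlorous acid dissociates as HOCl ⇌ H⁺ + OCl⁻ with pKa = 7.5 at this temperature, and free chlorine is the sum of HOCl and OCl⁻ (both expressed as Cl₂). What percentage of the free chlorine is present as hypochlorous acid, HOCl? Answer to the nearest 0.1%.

71.5%

[OCl⁻]/[HOCl] = 10^(pH − pKa) = 10^(7.1 − 7.5) = 10^-0.40 = 0.3981.
Fraction as HOCl = 1 / (1 + 0.3981) = 0.7153.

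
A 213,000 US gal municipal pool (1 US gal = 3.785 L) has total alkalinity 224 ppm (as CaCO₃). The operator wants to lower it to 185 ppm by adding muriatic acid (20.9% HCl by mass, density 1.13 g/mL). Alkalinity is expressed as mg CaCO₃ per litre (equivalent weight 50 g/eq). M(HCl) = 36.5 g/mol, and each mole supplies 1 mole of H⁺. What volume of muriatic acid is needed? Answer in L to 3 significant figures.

97.2 L

Volume: 213,000 US gal × 3.785 L/gal = 806,205 L.
Alkalinity to neutralize: (224 − 185) = 39 mg/L as CaCO₃ × 806,205 L = 31,440 g as CaCO₃.
Equivalents of H⁺ required: 31,440 ÷ 50 g/eq = 628.8 eq = 628.8 mol HCl.
Mass of HCl: 628.8 × 36.5 = 22,950 g.
Mass of 20.9% solution: 22,950 / 0.209 = 109,800 g.
Volume: 109,800 g ÷ 1.13 g/mL = 97,190 mL.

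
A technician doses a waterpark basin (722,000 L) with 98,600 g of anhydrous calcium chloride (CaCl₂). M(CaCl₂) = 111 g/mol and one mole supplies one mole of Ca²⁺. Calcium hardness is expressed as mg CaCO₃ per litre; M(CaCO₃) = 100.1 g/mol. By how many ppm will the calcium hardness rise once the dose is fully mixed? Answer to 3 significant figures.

Moles of Ca²⁺: 98,600 g ÷ 111 g/mol = 888.3 mol.
As CaCO₃: 888.3 mol × 100.1 g/mol = 88,920 g.
Rise: 88,920 g / 722,000 L × 1000 = 123.2 mg/L.

123 ppm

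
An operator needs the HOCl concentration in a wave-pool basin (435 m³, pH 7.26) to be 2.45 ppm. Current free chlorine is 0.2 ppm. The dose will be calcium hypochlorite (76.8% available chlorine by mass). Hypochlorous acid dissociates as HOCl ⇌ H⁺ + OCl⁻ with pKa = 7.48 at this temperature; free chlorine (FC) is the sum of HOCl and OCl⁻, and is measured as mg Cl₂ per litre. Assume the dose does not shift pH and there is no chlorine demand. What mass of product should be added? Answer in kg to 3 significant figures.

Volume: 435 m³ = 435,000 L.
[OCl⁻]/[HOCl] = 10^(pH − pKa) = 10^(7.26 − 7.48) = 0.6026; fraction as HOCl = 1/(1 + 0.6026) = 0.624.
Free chlorine required for 2.45 ppm HOCl: 2.45 / 0.624 = 3.926 ppm.
FC to add: 3.926 − 0.2 = 3.726 mg/L as Cl₂.
Cl₂ equivalent: 3.726 mg/L × 435,000 L = 1621 g.
Product at 76.8% available Cl: 1621 / 0.768 = 2111 g.

2.11 kg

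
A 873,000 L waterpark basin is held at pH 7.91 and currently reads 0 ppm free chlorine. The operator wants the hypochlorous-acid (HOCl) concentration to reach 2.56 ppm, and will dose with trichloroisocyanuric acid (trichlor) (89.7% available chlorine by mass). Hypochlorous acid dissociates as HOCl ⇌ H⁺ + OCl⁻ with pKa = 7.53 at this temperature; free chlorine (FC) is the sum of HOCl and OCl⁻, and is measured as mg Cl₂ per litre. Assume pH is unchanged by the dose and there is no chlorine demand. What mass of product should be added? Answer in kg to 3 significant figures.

8.47 kg

[OCl⁻]/[HOCl] = 10^(pH − pKa) = 10^(7.91 − 7.53) = 2.399; fraction as HOCl = 1/(1 + 2.399) = 0.2942.
Free chlorine required for 2.56 ppm HOCl: 2.56 / 0.2942 = 8.701 ppm.
FC to add: 8.701 − 0 = 8.701 mg/L as Cl₂.
Cl₂ equivalent: 8.701 mg/L × 873,000 L = 7596 g.
Product at 89.7% available Cl: 7596 / 0.897 = 8468 g.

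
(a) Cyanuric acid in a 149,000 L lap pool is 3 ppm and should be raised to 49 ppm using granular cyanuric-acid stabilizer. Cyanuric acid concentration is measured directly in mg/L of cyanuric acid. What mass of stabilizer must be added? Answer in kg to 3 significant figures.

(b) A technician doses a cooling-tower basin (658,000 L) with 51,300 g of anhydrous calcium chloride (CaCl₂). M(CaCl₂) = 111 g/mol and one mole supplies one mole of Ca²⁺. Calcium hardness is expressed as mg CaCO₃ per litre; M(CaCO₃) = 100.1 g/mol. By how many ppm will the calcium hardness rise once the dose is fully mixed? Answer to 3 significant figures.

(a) CYA to add: (49 − 3) = 46 mg/L × 149,000 L = 6854 g cyanuric acid.

(b) Moles of Ca²⁺: 51,300 g ÷ 111 g/mol = 462.2 mol.
(b) As CaCO₃: 462.2 mol × 100.1 g/mol = 46,260 g.
(b) Rise: 46,260 g / 658,000 L × 1000 = 70.31 mg/L.

(a) 6.85 kg; (b) 70.3 ppm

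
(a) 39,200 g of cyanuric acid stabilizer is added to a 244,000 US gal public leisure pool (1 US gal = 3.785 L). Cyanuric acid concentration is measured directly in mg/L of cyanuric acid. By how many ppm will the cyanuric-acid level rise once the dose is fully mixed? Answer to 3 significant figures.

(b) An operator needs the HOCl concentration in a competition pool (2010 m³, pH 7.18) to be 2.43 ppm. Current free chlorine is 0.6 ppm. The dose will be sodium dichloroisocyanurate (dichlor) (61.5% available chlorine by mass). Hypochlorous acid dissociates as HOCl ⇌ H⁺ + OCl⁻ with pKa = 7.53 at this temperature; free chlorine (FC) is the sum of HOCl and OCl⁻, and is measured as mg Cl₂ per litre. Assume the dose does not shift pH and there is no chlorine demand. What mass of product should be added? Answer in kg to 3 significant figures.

(a) Volume: 244,000 US gal × 3.785 L/gal = 923,540 L.
(a) Rise: 39,200 g / 923,540 L × 1000 = 42.45 mg/L.

(b) Volume: 2010 m³ = 2,010,000 L.
(b) [OCl⁻]/[HOCl] = 10^(pH − pKa) = 10^(7.18 − 7.53) = 0.4467; fraction as HOCl = 1/(1 + 0.4467) = 0.6912.
(b) Free chlorine required for 2.43 ppm HOCl: 2.43 / 0.6912 = 3.515 ppm.
(b) FC to add: 3.515 − 0.6 = 2.915 mg/L as Cl₂.
(b) Cl₂ equivalent: 2.915 mg/L × 2,010,000 L = 5860 g.
(b) Product at 61.5% available Cl: 5860 / 0.615 = 9529 g.

(a) 42.4 ppm; (b) 9.53 kg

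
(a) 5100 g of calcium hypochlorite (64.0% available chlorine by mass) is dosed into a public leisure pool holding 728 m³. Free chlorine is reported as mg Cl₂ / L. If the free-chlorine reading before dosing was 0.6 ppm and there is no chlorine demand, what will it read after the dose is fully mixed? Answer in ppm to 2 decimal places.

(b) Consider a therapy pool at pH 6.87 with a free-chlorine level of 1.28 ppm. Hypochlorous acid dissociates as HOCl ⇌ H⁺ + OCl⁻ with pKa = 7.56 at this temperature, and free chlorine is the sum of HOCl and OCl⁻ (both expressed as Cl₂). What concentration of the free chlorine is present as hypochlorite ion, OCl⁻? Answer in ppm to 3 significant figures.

(a) Volume: 728 m³ = 728,000 L.
(a) Available chlorine delivered: 5100 g × 0.64 = 3264 g as Cl₂.
(a) Concentration rise: 3264 g / 728,000 L = 4.484 mg/L = 4.48 ppm.
(a) Final FC: 0.6 + 4.48 = 5.08 ppm.

(b) [OCl⁻]/[HOCl] = 10^(pH − pKa) = 10^(6.87 − 7.56) = 10^-0.69 = 0.2042.
(b) Fraction as HOCl = 1 / (1 + 0.2042) = 0.8304.
(b) OCl⁻ = (1 − 0.8304) × 1.28 ppm = 0.217 ppm.

(a) 5.08 ppm; (b) 0.217 ppm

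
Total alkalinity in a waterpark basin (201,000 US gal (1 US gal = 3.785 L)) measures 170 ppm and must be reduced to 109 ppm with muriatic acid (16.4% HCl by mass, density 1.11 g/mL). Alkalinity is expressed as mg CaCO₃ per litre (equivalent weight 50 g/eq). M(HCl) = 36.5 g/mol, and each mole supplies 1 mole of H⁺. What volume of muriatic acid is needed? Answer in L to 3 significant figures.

Volume: 201,000 US gal × 3.785 L/gal = 760,785 L.
Alkalinity to neutralize: (170 − 109) = 61 mg/L as CaCO₃ × 760,785 L = 46,410 g as CaCO₃.
Equivalents of H⁺ required: 46,410 ÷ 50 g/eq = 928.2 eq = 928.2 mol HCl.
Mass of HCl: 928.2 × 36.5 = 33,880 g.
Mass of 16.4% solution: 33,880 / 0.164 = 206,600 g.
Volume: 206,600 g ÷ 1.11 g/mL = 186,100 mL.

186 L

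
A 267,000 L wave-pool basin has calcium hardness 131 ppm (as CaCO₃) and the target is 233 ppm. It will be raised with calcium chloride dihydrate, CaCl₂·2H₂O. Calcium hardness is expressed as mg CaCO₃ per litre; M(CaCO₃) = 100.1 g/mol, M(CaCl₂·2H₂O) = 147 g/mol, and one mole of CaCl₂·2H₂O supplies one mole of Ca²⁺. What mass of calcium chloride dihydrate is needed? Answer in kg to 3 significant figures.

40.0 kg

Hardness to add: (233 − 131) = 102 mg/L as CaCO₃ × 267,000 L = 27,230 g as CaCO₃.
Moles of Ca²⁺ (1 mol Ca²⁺ ≡ 1 mol CaCO₃): 27,230 / 100.1 g/mol = 272.1 mol.
Mass of CaCl₂·2H₂O: 272.1 × 147 = 39,990 g.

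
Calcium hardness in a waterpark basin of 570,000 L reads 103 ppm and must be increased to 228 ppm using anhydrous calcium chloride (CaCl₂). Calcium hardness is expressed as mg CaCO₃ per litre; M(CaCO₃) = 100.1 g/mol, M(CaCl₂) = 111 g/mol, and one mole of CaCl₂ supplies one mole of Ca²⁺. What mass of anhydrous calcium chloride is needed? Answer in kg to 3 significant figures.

79.0 kg

Hardness to add: (228 − 103) = 125 mg/L as CaCO₃ × 570,000 L = 71,250 g as CaCO₃.
Moles of Ca²⁺ (1 mol Ca²⁺ ≡ 1 mol CaCO₃): 71,250 / 100.1 g/mol = 711.8 mol.
Mass of CaCl₂: 711.8 × 111 = 79,010 g.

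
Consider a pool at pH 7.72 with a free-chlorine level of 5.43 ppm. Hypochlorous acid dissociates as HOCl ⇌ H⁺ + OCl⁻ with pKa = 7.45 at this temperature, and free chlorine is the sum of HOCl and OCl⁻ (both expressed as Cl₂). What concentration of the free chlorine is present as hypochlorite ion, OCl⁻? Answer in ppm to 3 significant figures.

3.53 ppm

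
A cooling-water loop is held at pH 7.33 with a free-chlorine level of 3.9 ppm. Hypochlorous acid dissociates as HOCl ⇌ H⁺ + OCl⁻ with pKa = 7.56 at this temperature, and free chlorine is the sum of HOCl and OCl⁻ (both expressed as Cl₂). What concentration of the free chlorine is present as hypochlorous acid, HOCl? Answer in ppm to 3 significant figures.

2.45 ppm

[OCl⁻]/[HOCl] = 10^(pH − pKa) = 10^(7.33 − 7.56) = 10^-0.23 = 0.5888.
Fraction as HOCl = 1 / (1 + 0.5888) = 0.6294.
HOCl = 0.6294 × 3.9 ppm = 2.455 ppm.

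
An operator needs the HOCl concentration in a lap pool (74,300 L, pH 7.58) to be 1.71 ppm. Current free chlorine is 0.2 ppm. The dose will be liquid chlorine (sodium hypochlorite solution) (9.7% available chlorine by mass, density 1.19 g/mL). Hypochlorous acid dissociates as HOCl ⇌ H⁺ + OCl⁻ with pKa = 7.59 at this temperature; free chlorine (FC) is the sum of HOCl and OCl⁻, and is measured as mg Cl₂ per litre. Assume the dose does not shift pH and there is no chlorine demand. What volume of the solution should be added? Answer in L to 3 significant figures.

2.05 L

[OCl⁻]/[HOCl] = 10^(pH − pKa) = 10^(7.58 − 7.59) = 0.9772; fraction as HOCl = 1/(1 + 0.9772) = 0.5058.
Free chlorine required for 1.71 ppm HOCl: 1.71 / 0.5058 = 3.381 ppm.
FC to add: 3.381 − 0.2 = 3.181 mg/L as Cl₂.
Cl₂ equivalent: 3.181 mg/L × 74,300 L = 236.4 g.
Product at 9.7% available Cl: 236.4 / 0.097 = 2437 g.
Volume: 2437 g ÷ 1.19 g/mL = 2048 mL.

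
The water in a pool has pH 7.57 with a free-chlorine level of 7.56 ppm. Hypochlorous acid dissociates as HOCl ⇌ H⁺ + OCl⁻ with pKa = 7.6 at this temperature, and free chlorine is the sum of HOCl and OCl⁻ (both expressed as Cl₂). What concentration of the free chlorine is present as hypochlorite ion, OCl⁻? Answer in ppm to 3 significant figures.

[OCl⁻]/[HOCl] = 10^(pH − pKa) = 10^(7.57 − 7.6) = 10^-0.03 = 0.9333.
Fraction as HOCl = 1 / (1 + 0.9333) = 0.5173.
OCl⁻ = (1 − 0.5173) × 7.56 ppm = 3.649 ppm.

3.65 ppm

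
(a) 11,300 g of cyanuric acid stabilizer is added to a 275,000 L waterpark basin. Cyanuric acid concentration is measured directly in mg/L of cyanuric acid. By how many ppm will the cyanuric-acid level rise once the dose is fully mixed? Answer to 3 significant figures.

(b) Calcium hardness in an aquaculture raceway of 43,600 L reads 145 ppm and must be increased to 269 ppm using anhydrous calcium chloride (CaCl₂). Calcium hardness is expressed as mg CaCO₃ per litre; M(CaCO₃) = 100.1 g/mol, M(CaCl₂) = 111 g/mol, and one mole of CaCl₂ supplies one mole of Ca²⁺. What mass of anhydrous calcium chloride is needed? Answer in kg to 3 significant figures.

(a) Rise: 11,300 g / 275,000 L × 1000 = 41.09 mg/L.

(b) Hardness to add: (269 − 145) = 124 mg/L as CaCO₃ × 43,600 L = 5406 g as CaCO₃.
(b) Moles of Ca²⁺ (1 mol Ca²⁺ ≡ 1 mol CaCO₃): 5406 / 100.1 g/mol = 54.01 mol.
(b) Mass of CaCl₂: 54.01 × 111 = 5995 g.

(a) 41.1 ppm; (b) 6.00 kg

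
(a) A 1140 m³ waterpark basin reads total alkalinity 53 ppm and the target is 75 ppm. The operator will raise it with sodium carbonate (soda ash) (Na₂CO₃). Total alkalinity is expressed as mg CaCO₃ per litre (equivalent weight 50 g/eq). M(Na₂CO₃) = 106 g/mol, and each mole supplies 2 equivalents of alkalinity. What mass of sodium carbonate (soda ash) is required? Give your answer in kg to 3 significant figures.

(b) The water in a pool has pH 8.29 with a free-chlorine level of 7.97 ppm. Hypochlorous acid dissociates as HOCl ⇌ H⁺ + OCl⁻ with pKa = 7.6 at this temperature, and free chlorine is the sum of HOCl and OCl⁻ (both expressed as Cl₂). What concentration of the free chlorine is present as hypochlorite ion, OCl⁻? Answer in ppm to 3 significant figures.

(a) 26.6 kg; (b) 6.62 ppm

(a) Volume: 1140 m³ = 1,140,000 L.
(a) Alkalinity to add: (75 − 53) = 22 mg/L as CaCO₃ × 1,140,000 L = 25,080 g as CaCO₃.
(a) Equivalents: 25,080 g ÷ 50 g/eq = 501.6 eq.
(a) Each mole of Na₂CO₃ supplies 2 eq, so 501.6 / 2 = 250.8 mol.
(a) Mass: 250.8 mol × 106 g/mol = 26,580 g.

(b) [OCl⁻]/[HOCl] = 10^(pH − pKa) = 10^(8.29 − 7.6) = 10^0.69 = 4.898.
(b) Fraction as HOCl = 1 / (1 + 4.898) = 0.1696.
(b) OCl⁻ = (1 − 0.1696) × 7.97 ppm = 6.619 ppm.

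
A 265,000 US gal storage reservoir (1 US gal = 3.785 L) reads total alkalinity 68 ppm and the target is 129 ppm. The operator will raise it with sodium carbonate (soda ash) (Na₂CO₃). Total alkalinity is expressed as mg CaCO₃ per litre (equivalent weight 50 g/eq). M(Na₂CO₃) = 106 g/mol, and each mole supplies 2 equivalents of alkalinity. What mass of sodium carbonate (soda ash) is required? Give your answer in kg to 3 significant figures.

Volume: 265,000 US gal × 3.785 L/gal = 1,003,025 L.
Alkalinity to add: (129 − 68) = 61 mg/L as CaCO₃ × 1,003,025 L = 61,180 g as CaCO₃.
Equivalents: 61,180 g ÷ 50 g/eq = 1224 eq.
Each mole of Na₂CO₃ supplies 2 eq, so 1224 / 2 = 611.8 mol.
Mass: 611.8 mol × 106 g/mol = 64,860 g.

64.9 kg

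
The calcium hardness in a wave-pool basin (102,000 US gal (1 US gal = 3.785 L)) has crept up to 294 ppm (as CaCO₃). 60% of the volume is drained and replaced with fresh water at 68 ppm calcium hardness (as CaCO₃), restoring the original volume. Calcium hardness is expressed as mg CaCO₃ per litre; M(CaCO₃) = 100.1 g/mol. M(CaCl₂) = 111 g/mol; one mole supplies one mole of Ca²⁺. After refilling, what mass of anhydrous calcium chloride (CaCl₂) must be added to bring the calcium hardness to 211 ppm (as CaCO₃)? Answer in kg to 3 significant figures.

22.5 kg

Volume: 102,000 US gal × 3.785 L/gal = 386,070 L.
After draining 60% and refilling: 294 × 0.40 + 68 × 0.60 = 158.4 ppm.
Deficit to target: 211 − 158.4 = 52.6 mg/L.
As CaCO₃: 52.6 mg/L × 386,070 L = 20,310 g; ÷ 100.1 = 202.9 mol Ca²⁺.
Mass: 202.9 × 111 = 22,520 g.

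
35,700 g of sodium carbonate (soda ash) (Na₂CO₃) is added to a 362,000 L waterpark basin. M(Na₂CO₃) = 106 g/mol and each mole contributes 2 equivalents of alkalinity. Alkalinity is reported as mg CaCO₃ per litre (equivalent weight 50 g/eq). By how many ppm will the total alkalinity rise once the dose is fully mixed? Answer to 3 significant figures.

Moles of Na₂CO₃: 35,700 g ÷ 106 g/mol = 336.8 mol → 673.6 eq of alkalinity.
As CaCO₃: 673.6 eq × 50 g/eq = 33,680 g.
Rise: 33,680 g / 362,000 L × 1000 = 93.04 mg/L.

93.0 ppm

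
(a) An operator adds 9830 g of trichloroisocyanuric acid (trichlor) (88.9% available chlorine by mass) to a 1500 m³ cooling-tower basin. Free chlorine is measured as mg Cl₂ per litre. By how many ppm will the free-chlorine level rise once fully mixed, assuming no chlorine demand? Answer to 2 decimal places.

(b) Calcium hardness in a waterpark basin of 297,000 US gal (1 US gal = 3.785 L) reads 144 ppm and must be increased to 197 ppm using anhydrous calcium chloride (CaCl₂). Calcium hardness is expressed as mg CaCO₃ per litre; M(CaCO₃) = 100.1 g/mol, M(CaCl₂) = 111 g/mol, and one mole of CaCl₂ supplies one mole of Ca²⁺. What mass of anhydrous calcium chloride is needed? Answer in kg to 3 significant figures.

(a) 5.83 ppm; (b) 66.1 kg

(a) Volume: 1500 m³ = 1,500,000 L.
(a) Available chlorine delivered: 9830 g × 0.889 = 8739 g as Cl₂.
(a) Concentration rise: 8739 g / 1,500,000 L = 5.826 mg/L = 5.83 ppm.

(b) Volume: 297,000 US gal × 3.785 L/gal = 1,124,145 L.
(b) Hardness to add: (197 − 144) = 53 mg/L as CaCO₃ × 1,124,145 L = 59,580 g as CaCO₃.
(b) Moles of Ca²⁺ (1 mol Ca²⁺ ≡ 1 mol CaCO₃): 59,580 / 100.1 g/mol = 595.2 mol.
(b) Mass of CaCl₂: 595.2 × 111 = 66,070 g.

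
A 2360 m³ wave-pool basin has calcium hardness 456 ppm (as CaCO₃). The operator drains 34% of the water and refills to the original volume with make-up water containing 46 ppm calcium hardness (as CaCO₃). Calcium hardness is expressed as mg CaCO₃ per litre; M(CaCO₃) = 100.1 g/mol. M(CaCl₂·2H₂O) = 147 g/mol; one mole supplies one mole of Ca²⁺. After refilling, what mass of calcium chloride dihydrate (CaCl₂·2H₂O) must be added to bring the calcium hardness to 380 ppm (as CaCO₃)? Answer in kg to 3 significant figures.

220 kg

Volume: 2360 m³ = 2,360,000 L.
After draining 34% and refilling: 456 × 0.66 + 46 × 0.34 = 316.6 ppm.
Deficit to target: 380 − 316.6 = 63.4 mg/L.
As CaCO₃: 63.4 mg/L × 2,360,000 L = 149,600 g; ÷ 100.1 = 1495 mol Ca²⁺.
Mass: 1495 × 147 = 219,700 g.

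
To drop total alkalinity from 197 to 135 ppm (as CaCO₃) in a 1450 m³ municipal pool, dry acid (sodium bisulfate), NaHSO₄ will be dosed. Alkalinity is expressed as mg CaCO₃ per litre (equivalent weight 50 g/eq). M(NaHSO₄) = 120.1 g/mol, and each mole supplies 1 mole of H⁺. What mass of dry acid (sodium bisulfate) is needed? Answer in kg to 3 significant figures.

216 kg

Volume: 1450 m³ = 1,450,000 L.
Alkalinity to neutralize: (197 − 135) = 62 mg/L as CaCO₃ × 1,450,000 L = 89,900 g as CaCO₃.
Equivalents of H⁺ required: 89,900 ÷ 50 g/eq = 1798 eq = 1798 mol NaHSO₄.
Mass of NaHSO₄: 1798 × 120.1 = 215,900 g.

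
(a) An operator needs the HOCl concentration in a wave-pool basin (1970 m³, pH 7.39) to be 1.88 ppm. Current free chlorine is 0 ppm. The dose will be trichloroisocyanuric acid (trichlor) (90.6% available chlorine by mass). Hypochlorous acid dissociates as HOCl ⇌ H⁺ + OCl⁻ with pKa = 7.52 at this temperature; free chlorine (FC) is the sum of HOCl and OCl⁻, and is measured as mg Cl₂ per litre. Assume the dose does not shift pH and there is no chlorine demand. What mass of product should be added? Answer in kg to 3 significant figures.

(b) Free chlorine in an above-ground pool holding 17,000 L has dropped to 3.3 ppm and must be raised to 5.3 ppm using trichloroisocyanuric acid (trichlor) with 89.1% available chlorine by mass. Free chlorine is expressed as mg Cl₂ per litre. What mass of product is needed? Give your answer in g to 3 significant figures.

(a) Volume: 1970 m³ = 1,970,000 L.
(a) [OCl⁻]/[HOCl] = 10^(pH − pKa) = 10^(7.39 − 7.52) = 0.7413; fraction as HOCl = 1/(1 + 0.7413) = 0.5743.
(a) Free chlorine required for 1.88 ppm HOCl: 1.88 / 0.5743 = 3.274 ppm.
(a) FC to add: 3.274 − 0 = 3.274 mg/L as Cl₂.
(a) Cl₂ equivalent: 3.274 mg/L × 1,970,000 L = 6449 g.
(a) Product at 90.6% available Cl: 6449 / 0.906 = 7118 g.

(b) Chlorine deficit: 5.3 − 3.3 = 2 ppm = 2 mg/L as Cl₂.
(b) Cl₂ equivalent needed: 2 mg/L × 17,000 L = 34,000 mg = 34 g.
(b) Product at 89.1% available chlorine: 34 / 0.891 = 38.16 g.

(a) 7.12 kg; (b) 38.2 g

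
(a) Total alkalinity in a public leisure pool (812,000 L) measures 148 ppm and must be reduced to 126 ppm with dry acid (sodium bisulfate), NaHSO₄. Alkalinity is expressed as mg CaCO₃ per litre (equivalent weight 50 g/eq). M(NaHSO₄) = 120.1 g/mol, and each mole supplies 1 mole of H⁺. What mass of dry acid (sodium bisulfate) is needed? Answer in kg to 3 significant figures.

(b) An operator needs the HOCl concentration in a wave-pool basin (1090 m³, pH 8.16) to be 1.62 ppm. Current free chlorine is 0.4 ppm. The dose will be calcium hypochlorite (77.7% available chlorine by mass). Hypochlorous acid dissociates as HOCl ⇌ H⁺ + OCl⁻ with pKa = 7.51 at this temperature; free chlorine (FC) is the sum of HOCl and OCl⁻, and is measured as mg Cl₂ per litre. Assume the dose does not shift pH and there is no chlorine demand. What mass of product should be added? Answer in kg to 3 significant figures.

(a) 42.9 kg; (b) 11.9 kg

(a) Alkalinity to neutralize: (148 − 126) = 22 mg/L as CaCO₃ × 812,000 L = 17,860 g as CaCO₃.
(a) Equivalents of H⁺ required: 17,860 ÷ 50 g/eq = 357.3 eq = 357.3 mol NaHSO₄.
(a) Mass of NaHSO₄: 357.3 × 120.1 = 42,910 g.

(b) Volume: 1090 m³ = 1,090,000 L.
(b) [OCl⁻]/[HOCl] = 10^(pH − pKa) = 10^(8.16 − 7.51) = 4.467; fraction as HOCl = 1/(1 + 4.467) = 0.1829.
(b) Free chlorine required for 1.62 ppm HOCl: 1.62 / 0.1829 = 8.856 ppm.
(b) FC to add: 8.856 − 0.4 = 8.456 mg/L as Cl₂.
(b) Cl₂ equivalent: 8.456 mg/L × 1,090,000 L = 9217 g.
(b) Product at 77.7% available Cl: 9217 / 0.777 = 11,860 g.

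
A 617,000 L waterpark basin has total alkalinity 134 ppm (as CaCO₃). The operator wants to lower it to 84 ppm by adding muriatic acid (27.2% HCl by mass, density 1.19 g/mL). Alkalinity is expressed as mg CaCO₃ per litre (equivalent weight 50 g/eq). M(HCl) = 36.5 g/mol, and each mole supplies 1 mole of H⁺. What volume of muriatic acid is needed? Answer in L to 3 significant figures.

69.6 L

Alkalinity to neutralize: (134 − 84) = 50 mg/L as CaCO₃ × 617,000 L = 30,850 g as CaCO₃.
Equivalents of H⁺ required: 30,850 ÷ 50 g/eq = 617 eq = 617 mol HCl.
Mass of HCl: 617 × 36.5 = 22,520 g.
Mass of 27.2% solution: 22,520 / 0.272 = 82,800 g.
Volume: 82,800 g ÷ 1.19 g/mL = 69,580 mL.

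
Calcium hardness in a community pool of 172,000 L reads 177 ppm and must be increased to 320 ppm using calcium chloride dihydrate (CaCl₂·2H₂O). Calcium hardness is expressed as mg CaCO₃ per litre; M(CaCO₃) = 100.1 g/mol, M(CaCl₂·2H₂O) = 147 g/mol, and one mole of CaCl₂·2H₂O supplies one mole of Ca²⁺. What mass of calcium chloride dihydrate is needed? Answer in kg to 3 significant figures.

36.1 kg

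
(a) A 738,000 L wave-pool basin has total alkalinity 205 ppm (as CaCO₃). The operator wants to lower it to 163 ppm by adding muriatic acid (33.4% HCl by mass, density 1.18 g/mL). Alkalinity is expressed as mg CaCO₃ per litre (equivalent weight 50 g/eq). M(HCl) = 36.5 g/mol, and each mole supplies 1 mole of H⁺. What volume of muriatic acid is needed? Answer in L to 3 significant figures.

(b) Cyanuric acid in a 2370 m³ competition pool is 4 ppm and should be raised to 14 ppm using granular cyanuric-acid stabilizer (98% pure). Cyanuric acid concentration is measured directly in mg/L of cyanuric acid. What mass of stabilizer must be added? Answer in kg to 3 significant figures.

(a) Alkalinity to neutralize: (205 − 163) = 42 mg/L as CaCO₃ × 738,000 L = 31,000 g as CaCO₃.
(a) Equivalents of H⁺ required: 31,000 ÷ 50 g/eq = 619.9 eq = 619.9 mol HCl.
(a) Mass of HCl: 619.9 × 36.5 = 22,630 g.
(a) Mass of 33.4% solution: 22,630 / 0.334 = 67,750 g.
(a) Volume: 67,750 g ÷ 1.18 g/mL = 57,410 mL.

(b) Volume: 2370 m³ = 2,370,000 L.
(b) CYA to add: (14 − 4) = 10 mg/L × 2,370,000 L = 23,700 g cyanuric acid.
(b) At 98% purity: 23,700 / 0.98 = 24,180 g product.

(a) 57.4 L; (b) 24.2 kg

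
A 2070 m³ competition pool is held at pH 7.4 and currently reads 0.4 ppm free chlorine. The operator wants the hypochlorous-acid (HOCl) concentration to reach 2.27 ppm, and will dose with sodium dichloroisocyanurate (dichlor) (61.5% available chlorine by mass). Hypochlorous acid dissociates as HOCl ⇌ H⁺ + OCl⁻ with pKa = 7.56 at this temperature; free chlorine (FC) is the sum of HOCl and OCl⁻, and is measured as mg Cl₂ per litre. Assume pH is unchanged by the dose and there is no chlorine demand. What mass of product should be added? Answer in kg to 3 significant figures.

11.6 kg

Volume: 2070 m³ = 2,070,000 L.
[OCl⁻]/[HOCl] = 10^(pH − pKa) = 10^(7.4 − 7.56) = 0.6918; fraction as HOCl = 1/(1 + 0.6918) = 0.5911.
Free chlorine required for 2.27 ppm HOCl: 2.27 / 0.5911 = 3.84 ppm.
FC to add: 3.84 − 0.4 = 3.44 mg/L as Cl₂.
Cl₂ equivalent: 3.44 mg/L × 2,070,000 L = 7122 g.
Product at 61.5% available Cl: 7122 / 0.615 = 11,580 g.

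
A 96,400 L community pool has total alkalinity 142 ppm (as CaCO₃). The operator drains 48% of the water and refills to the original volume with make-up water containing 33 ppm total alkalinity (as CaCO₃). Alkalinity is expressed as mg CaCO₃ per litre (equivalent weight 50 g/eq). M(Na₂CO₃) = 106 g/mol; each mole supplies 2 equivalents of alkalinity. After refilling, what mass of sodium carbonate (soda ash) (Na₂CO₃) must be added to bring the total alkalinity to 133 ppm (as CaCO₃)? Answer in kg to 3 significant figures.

After draining 48% and refilling: 142 × 0.52 + 33 × 0.48 = 89.68 ppm.
Deficit to target: 133 − 89.68 = 43.32 mg/L.
As CaCO₃: 43.32 mg/L × 96,400 L = 4176 g; ÷ 50 g/eq ÷ 2 = 41.76 mol Na₂CO₃.
Mass: 41.76 × 106 = 4427 g.

4.43 kg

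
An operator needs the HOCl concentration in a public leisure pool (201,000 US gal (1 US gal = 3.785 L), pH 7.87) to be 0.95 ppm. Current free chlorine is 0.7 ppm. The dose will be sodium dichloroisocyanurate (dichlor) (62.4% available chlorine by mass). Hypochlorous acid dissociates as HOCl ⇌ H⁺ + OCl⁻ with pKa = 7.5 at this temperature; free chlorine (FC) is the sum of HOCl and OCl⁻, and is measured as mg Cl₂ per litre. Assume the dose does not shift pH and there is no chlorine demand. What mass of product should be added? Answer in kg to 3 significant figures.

Volume: 201,000 US gal × 3.785 L/gal = 760,785 L.
[OCl⁻]/[HOCl] = 10^(pH − pKa) = 10^(7.87 − 7.5) = 2.344; fraction as HOCl = 1/(1 + 2.344) = 0.299.
Free chlorine required for 0.95 ppm HOCl: 0.95 / 0.299 = 3.177 ppm.
FC to add: 3.177 − 0.7 = 2.477 mg/L as Cl₂.
Cl₂ equivalent: 2.477 mg/L × 760,785 L = 1884 g.
Product at 62.4% available Cl: 1884 / 0.624 = 3020 g.

3.02 kg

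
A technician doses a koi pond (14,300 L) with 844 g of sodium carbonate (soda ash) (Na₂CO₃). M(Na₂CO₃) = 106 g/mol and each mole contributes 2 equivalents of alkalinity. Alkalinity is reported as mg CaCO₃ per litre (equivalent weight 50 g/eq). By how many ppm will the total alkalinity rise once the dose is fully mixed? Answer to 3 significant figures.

Moles of Na₂CO₃: 844 g ÷ 106 g/mol = 7.962 mol → 15.92 eq of alkalinity.
As CaCO₃: 15.92 eq × 50 g/eq = 796.2 g.
Rise: 796.2 g / 14,300 L × 1000 = 55.68 mg/L.

55.7 ppm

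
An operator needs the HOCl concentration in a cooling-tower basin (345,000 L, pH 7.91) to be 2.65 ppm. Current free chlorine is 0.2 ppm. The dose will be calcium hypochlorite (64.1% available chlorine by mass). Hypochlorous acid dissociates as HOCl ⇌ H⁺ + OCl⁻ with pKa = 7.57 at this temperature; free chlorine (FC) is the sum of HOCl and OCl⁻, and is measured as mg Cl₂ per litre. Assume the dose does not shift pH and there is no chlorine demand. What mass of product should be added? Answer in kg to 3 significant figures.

4.44 kg

[OCl⁻]/[HOCl] = 10^(pH − pKa) = 10^(7.91 − 7.57) = 2.188; fraction as HOCl = 1/(1 + 2.188) = 0.3137.
Free chlorine required for 2.65 ppm HOCl: 2.65 / 0.3137 = 8.448 ppm.
FC to add: 8.448 − 0.2 = 8.248 mg/L as Cl₂.
Cl₂ equivalent: 8.248 mg/L × 345,000 L = 2845 g.
Product at 64.1% available Cl: 2845 / 0.641 = 4439 g.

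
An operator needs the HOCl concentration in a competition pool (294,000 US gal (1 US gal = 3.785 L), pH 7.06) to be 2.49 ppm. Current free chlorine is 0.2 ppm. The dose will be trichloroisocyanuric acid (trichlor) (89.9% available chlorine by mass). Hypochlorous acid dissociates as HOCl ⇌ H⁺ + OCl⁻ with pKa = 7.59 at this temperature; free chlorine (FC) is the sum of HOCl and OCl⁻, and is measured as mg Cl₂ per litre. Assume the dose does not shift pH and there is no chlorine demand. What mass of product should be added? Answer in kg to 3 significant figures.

3.74 kg

Volume: 294,000 US gal × 3.785 L/gal = 1,112,790 L.
[OCl⁻]/[HOCl] = 10^(pH − pKa) = 10^(7.06 − 7.59) = 0.2951; fraction as HOCl = 1/(1 + 0.2951) = 0.7721.
Free chlorine required for 2.49 ppm HOCl: 2.49 / 0.7721 = 3.225 ppm.
FC to add: 3.225 − 0.2 = 3.025 mg/L as Cl₂.
Cl₂ equivalent: 3.025 mg/L × 1,112,790 L = 3366 g.
Product at 89.9% available Cl: 3366 / 0.899 = 3744 g.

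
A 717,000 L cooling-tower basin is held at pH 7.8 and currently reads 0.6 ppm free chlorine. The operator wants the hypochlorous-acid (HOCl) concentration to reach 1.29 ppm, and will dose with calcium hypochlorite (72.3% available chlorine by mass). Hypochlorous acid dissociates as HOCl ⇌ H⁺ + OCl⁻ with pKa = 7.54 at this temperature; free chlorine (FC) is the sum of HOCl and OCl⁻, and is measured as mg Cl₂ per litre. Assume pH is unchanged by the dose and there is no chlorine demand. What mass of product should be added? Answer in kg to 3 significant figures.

3.01 kg

[OCl⁻]/[HOCl] = 10^(pH − pKa) = 10^(7.8 − 7.54) = 1.82; fraction as HOCl = 1/(1 + 1.82) = 0.3546.
Free chlorine required for 1.29 ppm HOCl: 1.29 / 0.3546 = 3.637 ppm.
FC to add: 3.637 − 0.6 = 3.037 mg/L as Cl₂.
Cl₂ equivalent: 3.037 mg/L × 717,000 L = 2178 g.
Product at 72.3% available Cl: 2178 / 0.723 = 3012 g.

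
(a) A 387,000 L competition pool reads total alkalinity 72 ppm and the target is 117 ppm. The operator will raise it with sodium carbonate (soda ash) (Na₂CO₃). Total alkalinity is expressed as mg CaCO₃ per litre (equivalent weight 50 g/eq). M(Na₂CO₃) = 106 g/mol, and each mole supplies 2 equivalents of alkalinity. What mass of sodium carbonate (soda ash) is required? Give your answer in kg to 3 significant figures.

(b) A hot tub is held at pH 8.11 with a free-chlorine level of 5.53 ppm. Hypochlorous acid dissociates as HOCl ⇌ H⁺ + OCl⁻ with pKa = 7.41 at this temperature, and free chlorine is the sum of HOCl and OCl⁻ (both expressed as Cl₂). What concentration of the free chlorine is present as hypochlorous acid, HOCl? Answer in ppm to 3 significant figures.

(a) 18.5 kg; (b) 0.920 ppm

(a) Alkalinity to add: (117 − 72) = 45 mg/L as CaCO₃ × 387,000 L = 17,420 g as CaCO₃.
(a) Equivalents: 17,420 g ÷ 50 g/eq = 348.3 eq.
(a) Each mole of Na₂CO₃ supplies 2 eq, so 348.3 / 2 = 174.2 mol.
(a) Mass: 174.2 mol × 106 g/mol = 18,460 g.

(b) [OCl⁻]/[HOCl] = 10^(pH − pKa) = 10^(8.11 − 7.41) = 10^0.70 = 5.012.
(b) Fraction as HOCl = 1 / (1 + 5.012) = 0.1663.
(b) HOCl = 0.1663 × 5.53 ppm = 0.9198 ppm.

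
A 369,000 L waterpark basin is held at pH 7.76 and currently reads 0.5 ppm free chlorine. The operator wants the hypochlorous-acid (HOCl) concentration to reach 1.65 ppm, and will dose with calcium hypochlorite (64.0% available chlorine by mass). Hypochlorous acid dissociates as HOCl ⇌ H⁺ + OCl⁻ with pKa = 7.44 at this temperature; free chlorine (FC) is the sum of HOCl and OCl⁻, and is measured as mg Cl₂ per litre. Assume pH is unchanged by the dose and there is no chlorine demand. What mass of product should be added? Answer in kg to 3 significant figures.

[OCl⁻]/[HOCl] = 10^(pH − pKa) = 10^(7.76 − 7.44) = 2.089; fraction as HOCl = 1/(1 + 2.089) = 0.3237.
Free chlorine required for 1.65 ppm HOCl: 1.65 / 0.3237 = 5.097 ppm.
FC to add: 5.097 − 0.5 = 4.597 mg/L as Cl₂.
Cl₂ equivalent: 4.597 mg/L × 369,000 L = 1696 g.
Product at 64.0% available Cl: 1696 / 0.64 = 2651 g.

2.65 kg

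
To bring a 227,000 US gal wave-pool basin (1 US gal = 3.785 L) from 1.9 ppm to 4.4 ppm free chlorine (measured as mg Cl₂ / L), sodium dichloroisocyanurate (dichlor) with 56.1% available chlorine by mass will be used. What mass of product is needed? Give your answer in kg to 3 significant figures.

3.83 kg

Volume: 227,000 US gal × 3.785 L/gal = 859,195 L.
Chlorine deficit: 4.4 − 1.9 = 2.5 ppm = 2.5 mg/L as Cl₂.
Cl₂ equivalent needed: 2.5 mg/L × 859,195 L = 2,148,000 mg = 2148 g.
Product at 56.1% available chlorine: 2148 / 0.561 = 3829 g.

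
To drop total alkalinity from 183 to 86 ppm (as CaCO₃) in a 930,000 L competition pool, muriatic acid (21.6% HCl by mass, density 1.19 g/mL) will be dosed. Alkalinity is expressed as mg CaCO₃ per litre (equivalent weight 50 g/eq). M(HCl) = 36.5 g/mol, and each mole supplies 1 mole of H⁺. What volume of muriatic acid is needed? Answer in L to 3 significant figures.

256 L

Alkalinity to neutralize: (183 − 86) = 97 mg/L as CaCO₃ × 930,000 L = 90,210 g as CaCO₃.
Equivalents of H⁺ required: 90,210 ÷ 50 g/eq = 1804 eq = 1804 mol HCl.
Mass of HCl: 1804 × 36.5 = 65,850 g.
Mass of 21.6% solution: 65,850 / 0.216 = 304,900 g.
Volume: 304,900 g ÷ 1.19 g/mL = 256,200 mL.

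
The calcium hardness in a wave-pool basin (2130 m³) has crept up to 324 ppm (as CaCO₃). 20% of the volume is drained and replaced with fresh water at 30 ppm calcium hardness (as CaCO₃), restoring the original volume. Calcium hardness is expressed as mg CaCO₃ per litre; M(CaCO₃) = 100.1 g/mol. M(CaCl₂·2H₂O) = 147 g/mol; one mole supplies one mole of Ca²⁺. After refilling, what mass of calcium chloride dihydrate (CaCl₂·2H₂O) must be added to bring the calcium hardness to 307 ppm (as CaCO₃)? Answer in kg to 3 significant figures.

131 kg

Volume: 2130 m³ = 2,130,000 L.
After draining 20% and refilling: 324 × 0.80 + 30 × 0.20 = 265.2 ppm.
Deficit to target: 307 − 265.2 = 41.8 mg/L.
As CaCO₃: 41.8 mg/L × 2,130,000 L = 89,030 g; ÷ 100.1 = 889.5 mol Ca²⁺.
Mass: 889.5 × 147 = 130,700 g.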